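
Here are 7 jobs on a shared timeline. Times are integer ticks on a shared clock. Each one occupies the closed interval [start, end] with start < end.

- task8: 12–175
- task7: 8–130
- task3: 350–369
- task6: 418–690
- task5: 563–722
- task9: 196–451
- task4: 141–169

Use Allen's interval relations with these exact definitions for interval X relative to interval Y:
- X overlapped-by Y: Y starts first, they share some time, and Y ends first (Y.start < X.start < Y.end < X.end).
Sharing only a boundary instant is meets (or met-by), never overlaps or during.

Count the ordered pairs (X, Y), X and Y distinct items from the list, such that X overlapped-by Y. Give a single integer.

3

Checking all 42 ordered pairs for relation 'overlapped-by'; matching pairs in alphabetical order:
(task5, task6): task5 overlapped-by task6 ✓
(task6, task9): task6 overlapped-by task9 ✓
(task8, task7): task8 overlapped-by task7 ✓
Count: 3.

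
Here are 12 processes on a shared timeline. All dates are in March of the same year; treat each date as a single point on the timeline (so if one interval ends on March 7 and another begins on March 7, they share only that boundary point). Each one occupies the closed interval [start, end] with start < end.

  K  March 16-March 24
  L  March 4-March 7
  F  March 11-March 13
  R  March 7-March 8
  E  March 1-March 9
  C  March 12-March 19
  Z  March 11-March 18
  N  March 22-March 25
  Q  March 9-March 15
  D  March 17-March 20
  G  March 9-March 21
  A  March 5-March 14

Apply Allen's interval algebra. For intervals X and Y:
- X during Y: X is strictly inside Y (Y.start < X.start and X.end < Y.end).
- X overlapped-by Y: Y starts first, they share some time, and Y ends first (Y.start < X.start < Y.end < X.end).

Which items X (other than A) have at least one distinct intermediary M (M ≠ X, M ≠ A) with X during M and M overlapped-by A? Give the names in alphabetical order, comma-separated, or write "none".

C, D, F, Z

Target A = [March 5, March 14].
Intermediaries M with M overlapped-by A: C, G, Q, Z.
Via C — items with X during C: none.
Via G — items with X during G: C, D, F, Z.
Via Q — items with X during Q: F.
Via Z — items with X during Z: none.
Union: C, D, F, Z.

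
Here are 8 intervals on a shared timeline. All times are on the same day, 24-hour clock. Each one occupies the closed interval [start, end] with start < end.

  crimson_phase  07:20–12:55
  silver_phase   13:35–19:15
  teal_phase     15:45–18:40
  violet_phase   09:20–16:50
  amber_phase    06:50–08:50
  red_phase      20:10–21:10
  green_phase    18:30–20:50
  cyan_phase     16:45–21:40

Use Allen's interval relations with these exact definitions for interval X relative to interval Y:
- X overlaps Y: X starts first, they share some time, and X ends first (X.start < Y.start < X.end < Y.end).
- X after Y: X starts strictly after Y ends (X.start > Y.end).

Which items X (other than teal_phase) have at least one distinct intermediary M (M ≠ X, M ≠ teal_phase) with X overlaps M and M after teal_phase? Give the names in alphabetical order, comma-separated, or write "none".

green_phase

Target teal_phase = [15:45, 18:40].
Intermediaries M with M after teal_phase: red_phase.
Via red_phase — items with X overlaps red_phase: green_phase.
Union: green_phase.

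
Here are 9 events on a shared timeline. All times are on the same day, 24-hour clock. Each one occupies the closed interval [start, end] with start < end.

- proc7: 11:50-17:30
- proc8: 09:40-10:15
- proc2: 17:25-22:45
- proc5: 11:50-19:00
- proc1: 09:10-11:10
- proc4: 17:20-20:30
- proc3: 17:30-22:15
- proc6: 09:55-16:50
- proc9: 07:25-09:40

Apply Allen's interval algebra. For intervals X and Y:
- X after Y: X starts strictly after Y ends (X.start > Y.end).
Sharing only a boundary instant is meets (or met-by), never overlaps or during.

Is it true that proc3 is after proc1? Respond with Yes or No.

proc3 = [17:30, 22:15], proc1 = [09:10, 11:10].
Actual relation of proc3 to proc1: after.
Asked whether 'after' holds → Yes.

Yes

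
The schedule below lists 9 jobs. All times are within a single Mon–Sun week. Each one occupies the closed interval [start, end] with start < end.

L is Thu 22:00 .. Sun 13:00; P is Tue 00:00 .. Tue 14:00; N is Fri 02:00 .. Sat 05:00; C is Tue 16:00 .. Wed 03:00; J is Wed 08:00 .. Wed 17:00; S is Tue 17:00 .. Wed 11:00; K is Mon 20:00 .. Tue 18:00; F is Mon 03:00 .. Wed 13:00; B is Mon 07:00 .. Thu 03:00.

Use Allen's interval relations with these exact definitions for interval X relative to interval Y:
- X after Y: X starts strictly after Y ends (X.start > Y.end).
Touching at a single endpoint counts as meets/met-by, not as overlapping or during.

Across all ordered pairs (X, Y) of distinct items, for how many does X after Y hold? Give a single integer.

Checking all 72 ordered pairs for relation 'after'; matching pairs in alphabetical order:
(C, P): C after P ✓
(J, C): J after C ✓
(J, K): J after K ✓
(J, P): J after P ✓
(L, B): L after B ✓
(L, C): L after C ✓
(L, F): L after F ✓
(L, J): L after J ✓
(L, K): L after K ✓
(L, P): L after P ✓
(L, S): L after S ✓
(N, B): N after B ✓
(N, C): N after C ✓
(N, F): N after F ✓
(N, J): N after J ✓
(N, K): N after K ✓
(N, P): N after P ✓
(N, S): N after S ✓
(S, P): S after P ✓
Count: 19.

19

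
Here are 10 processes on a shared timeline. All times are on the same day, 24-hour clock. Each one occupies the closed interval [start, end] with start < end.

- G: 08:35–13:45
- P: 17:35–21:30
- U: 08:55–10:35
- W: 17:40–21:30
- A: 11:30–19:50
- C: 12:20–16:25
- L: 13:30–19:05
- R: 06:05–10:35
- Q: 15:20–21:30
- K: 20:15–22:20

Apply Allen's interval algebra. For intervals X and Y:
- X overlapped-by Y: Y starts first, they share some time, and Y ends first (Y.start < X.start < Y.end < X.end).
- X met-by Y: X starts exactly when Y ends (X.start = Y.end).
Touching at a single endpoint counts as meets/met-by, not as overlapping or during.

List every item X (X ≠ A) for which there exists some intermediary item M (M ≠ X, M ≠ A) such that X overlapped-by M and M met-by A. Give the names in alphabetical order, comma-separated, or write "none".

none

Target A = [11:30, 19:50].
Intermediaries M with M met-by A: none.
Union: none.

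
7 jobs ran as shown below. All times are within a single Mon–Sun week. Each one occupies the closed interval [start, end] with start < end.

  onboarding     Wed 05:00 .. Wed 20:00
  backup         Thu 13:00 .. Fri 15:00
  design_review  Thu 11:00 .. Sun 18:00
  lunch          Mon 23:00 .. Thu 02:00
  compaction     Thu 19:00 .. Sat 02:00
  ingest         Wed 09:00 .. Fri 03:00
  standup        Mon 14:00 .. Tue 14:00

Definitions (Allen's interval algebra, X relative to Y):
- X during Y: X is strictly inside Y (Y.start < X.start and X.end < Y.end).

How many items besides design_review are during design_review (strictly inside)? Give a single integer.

Target design_review = [Thu 11:00, Sun 18:00].
backup [Thu 13:00, Fri 15:00] → during → counts.
compaction [Thu 19:00, Sat 02:00] → during → counts.
ingest [Wed 09:00, Fri 03:00] → overlaps → no.
lunch [Mon 23:00, Thu 02:00] → before → no.
onboarding [Wed 05:00, Wed 20:00] → before → no.
standup [Mon 14:00, Tue 14:00] → before → no.
Total: 2.

2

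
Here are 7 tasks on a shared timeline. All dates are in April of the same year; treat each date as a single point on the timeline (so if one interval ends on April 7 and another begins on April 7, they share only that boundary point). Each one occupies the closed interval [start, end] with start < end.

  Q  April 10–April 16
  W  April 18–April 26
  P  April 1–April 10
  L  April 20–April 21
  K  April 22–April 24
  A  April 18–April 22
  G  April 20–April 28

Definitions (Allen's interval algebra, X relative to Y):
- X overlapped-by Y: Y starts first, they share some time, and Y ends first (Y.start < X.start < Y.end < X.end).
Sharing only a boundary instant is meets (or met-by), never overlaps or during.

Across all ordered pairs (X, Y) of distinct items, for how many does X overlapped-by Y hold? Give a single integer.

2

Checking all 42 ordered pairs for relation 'overlapped-by'; matching pairs in alphabetical order:
(G, A): G overlapped-by A ✓
(G, W): G overlapped-by W ✓
Count: 2.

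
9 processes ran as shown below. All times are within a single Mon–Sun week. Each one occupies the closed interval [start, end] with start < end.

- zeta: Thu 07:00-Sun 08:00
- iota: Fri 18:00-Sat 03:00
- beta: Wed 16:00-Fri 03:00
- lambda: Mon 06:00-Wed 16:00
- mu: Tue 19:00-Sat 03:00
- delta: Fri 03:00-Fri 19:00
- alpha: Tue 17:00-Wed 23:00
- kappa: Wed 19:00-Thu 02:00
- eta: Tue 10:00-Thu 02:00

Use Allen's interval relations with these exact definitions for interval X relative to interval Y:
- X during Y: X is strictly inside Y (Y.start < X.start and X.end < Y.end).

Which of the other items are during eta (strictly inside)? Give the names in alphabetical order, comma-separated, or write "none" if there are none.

Target eta = [Tue 10:00, Thu 02:00].
alpha [Tue 17:00, Wed 23:00] → during → yes.
beta [Wed 16:00, Fri 03:00] → overlapped-by → no.
delta [Fri 03:00, Fri 19:00] → after → no.
iota [Fri 18:00, Sat 03:00] → after → no.
kappa [Wed 19:00, Thu 02:00] → finishes → no.
lambda [Mon 06:00, Wed 16:00] → overlaps → no.
mu [Tue 19:00, Sat 03:00] → overlapped-by → no.
zeta [Thu 07:00, Sun 08:00] → after → no.
Result: alpha.

alpha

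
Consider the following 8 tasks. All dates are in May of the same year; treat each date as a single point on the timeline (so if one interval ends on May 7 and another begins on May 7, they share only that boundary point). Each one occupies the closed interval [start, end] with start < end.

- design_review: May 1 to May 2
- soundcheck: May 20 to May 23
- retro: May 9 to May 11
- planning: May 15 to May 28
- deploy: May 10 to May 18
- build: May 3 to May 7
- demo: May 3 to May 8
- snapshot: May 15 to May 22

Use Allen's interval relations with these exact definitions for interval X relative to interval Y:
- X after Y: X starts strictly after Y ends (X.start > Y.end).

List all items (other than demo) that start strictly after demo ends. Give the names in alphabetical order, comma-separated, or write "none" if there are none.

deploy, planning, retro, snapshot, soundcheck

Target demo = [May 3, May 8].
build [May 3, May 7] → starts → no.
deploy [May 10, May 18] → after → yes.
design_review [May 1, May 2] → before → no.
planning [May 15, May 28] → after → yes.
retro [May 9, May 11] → after → yes.
snapshot [May 15, May 22] → after → yes.
soundcheck [May 20, May 23] → after → yes.
Result: deploy, planning, retro, snapshot, soundcheck.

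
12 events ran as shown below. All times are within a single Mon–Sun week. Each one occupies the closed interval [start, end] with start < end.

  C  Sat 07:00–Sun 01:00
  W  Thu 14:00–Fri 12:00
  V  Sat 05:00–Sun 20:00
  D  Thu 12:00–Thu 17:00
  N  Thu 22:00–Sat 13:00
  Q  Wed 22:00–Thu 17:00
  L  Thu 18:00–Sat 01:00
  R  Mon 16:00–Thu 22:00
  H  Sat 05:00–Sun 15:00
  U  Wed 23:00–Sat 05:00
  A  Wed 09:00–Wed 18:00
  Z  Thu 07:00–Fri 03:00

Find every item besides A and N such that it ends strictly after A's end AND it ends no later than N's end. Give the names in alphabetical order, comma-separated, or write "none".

D, L, Q, R, U, W, Z

Conditions: its end is strictly after A's end (X.end > Wed 18:00) AND its end is no later than N's end (X.end <= Sat 13:00).
C: end Sun 01:00 > Wed 18:00? ✓; end Sun 01:00 <= Sat 13:00? ✗ → no.
D: end Thu 17:00 > Wed 18:00? ✓; end Thu 17:00 <= Sat 13:00? ✓ → yes.
H: end Sun 15:00 > Wed 18:00? ✓; end Sun 15:00 <= Sat 13:00? ✗ → no.
L: end Sat 01:00 > Wed 18:00? ✓; end Sat 01:00 <= Sat 13:00? ✓ → yes.
Q: end Thu 17:00 > Wed 18:00? ✓; end Thu 17:00 <= Sat 13:00? ✓ → yes.
R: end Thu 22:00 > Wed 18:00? ✓; end Thu 22:00 <= Sat 13:00? ✓ → yes.
U: end Sat 05:00 > Wed 18:00? ✓; end Sat 05:00 <= Sat 13:00? ✓ → yes.
V: end Sun 20:00 > Wed 18:00? ✓; end Sun 20:00 <= Sat 13:00? ✗ → no.
W: end Fri 12:00 > Wed 18:00? ✓; end Fri 12:00 <= Sat 13:00? ✓ → yes.
Z: end Fri 03:00 > Wed 18:00? ✓; end Fri 03:00 <= Sat 13:00? ✓ → yes.
Result: D, L, Q, R, U, W, Z.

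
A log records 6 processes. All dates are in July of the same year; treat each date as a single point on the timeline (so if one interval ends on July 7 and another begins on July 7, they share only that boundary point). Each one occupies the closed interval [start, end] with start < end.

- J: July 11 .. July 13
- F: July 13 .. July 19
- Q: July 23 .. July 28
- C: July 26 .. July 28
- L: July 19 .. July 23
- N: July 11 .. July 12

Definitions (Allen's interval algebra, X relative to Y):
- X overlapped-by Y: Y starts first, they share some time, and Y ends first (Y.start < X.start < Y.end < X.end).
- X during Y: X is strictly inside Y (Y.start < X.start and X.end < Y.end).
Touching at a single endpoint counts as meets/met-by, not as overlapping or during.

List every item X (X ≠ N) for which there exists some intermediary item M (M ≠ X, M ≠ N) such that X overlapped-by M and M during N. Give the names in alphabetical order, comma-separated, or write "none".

Target N = [July 11, July 12].
Intermediaries M with M during N: none.
Union: none.

none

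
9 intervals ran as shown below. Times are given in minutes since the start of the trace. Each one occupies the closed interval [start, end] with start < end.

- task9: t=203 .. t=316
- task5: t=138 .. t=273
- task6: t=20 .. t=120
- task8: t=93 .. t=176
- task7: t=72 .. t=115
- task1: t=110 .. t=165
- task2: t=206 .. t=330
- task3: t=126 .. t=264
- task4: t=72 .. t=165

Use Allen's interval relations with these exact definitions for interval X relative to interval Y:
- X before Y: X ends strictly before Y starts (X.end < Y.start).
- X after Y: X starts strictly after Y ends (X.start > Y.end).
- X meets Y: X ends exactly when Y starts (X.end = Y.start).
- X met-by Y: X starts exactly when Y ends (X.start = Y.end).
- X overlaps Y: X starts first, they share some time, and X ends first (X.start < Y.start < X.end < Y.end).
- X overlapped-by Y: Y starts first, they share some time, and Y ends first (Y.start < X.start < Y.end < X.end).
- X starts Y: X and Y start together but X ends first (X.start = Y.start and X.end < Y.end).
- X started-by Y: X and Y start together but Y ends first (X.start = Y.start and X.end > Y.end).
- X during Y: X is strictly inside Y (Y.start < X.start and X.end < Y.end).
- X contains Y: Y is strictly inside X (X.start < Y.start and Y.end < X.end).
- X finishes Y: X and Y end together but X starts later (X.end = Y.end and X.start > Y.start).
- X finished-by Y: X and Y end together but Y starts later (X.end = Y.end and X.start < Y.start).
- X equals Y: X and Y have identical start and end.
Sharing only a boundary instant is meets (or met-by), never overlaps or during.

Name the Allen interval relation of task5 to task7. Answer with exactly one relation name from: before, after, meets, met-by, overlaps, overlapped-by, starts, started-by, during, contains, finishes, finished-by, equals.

after

task5 = [t=138, t=273]; task7 = [t=72, t=115].
Compare endpoints: task5.start > task7.start, task5.start > task7.end, task5.end > task7.start, task5.end > task7.end.
That pattern is 'after'.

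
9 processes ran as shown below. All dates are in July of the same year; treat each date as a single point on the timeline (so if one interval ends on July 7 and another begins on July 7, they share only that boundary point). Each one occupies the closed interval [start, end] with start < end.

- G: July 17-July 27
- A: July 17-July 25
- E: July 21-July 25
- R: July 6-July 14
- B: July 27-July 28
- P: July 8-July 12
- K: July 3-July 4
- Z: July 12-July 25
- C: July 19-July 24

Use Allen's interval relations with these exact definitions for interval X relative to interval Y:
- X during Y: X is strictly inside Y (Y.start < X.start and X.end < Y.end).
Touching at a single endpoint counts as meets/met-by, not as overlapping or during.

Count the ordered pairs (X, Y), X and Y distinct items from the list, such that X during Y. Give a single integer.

Checking all 72 ordered pairs for relation 'during'; matching pairs in alphabetical order:
(C, A): C during A ✓
(C, G): C during G ✓
(C, Z): C during Z ✓
(E, G): E during G ✓
(P, R): P during R ✓
Count: 5.

5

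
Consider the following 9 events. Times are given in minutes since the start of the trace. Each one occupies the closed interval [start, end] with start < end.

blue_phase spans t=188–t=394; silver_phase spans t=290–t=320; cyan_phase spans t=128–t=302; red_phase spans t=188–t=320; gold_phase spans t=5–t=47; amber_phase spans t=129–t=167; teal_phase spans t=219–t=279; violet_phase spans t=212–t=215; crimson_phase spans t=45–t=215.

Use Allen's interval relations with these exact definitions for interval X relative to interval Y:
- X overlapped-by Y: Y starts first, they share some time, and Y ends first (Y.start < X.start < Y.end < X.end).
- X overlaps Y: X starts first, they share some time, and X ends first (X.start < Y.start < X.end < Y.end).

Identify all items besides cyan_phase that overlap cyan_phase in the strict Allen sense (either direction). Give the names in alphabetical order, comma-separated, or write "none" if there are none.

Target cyan_phase = [t=128, t=302].
amber_phase [t=129, t=167] → during → no.
blue_phase [t=188, t=394] → overlapped-by → yes.
crimson_phase [t=45, t=215] → overlaps → yes.
gold_phase [t=5, t=47] → before → no.
red_phase [t=188, t=320] → overlapped-by → yes.
silver_phase [t=290, t=320] → overlapped-by → yes.
teal_phase [t=219, t=279] → during → no.
violet_phase [t=212, t=215] → during → no.
Result: blue_phase, crimson_phase, red_phase, silver_phase.

blue_phase, crimson_phase, red_phase, silver_phase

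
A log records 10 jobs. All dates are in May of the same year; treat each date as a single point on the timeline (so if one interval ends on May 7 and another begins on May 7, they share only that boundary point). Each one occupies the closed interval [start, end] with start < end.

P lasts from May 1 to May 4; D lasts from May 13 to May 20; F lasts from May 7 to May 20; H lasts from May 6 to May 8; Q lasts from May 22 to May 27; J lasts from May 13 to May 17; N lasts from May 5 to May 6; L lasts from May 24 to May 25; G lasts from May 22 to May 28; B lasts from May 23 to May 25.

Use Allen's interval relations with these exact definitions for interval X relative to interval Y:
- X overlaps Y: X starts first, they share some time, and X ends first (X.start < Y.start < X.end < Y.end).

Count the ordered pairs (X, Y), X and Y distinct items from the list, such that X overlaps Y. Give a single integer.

1

Checking all 90 ordered pairs for relation 'overlaps'; matching pairs in alphabetical order:
(H, F): H overlaps F ✓
Count: 1.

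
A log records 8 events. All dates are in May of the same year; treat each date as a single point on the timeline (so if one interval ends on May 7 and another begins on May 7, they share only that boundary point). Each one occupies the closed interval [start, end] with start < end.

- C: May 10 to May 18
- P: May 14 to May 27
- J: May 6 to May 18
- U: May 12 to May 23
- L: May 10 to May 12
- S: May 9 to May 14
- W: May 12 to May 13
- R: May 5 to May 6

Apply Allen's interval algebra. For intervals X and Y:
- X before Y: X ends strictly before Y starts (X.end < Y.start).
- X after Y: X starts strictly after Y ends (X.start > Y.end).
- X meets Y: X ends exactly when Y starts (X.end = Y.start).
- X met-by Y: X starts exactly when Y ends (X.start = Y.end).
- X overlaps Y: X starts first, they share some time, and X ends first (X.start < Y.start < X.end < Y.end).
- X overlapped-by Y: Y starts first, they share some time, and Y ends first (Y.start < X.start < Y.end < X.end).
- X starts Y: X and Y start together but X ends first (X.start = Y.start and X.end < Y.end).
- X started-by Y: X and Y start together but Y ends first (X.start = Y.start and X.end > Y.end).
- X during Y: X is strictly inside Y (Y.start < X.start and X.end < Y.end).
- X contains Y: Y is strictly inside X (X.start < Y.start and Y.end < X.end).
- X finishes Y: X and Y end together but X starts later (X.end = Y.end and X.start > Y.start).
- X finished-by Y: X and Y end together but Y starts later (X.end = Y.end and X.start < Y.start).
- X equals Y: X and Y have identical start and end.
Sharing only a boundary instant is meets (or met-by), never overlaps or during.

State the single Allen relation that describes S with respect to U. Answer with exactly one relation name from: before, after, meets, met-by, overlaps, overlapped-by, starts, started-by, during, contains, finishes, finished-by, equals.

S = [May 9, May 14]; U = [May 12, May 23].
Compare endpoints: S.start < U.start, S.start < U.end, S.end > U.start, S.end < U.end.
That pattern is 'overlaps'.

overlaps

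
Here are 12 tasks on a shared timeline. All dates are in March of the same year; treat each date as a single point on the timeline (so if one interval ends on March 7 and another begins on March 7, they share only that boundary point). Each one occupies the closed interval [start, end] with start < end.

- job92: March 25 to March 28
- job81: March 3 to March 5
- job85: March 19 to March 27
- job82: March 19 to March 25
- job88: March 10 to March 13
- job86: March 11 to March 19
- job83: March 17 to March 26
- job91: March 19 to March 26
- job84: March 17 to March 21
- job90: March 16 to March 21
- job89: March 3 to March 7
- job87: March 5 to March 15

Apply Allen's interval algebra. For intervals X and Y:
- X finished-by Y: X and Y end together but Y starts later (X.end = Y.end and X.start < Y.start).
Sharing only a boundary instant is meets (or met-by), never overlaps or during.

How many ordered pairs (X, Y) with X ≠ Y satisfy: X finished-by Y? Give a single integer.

Checking all 132 ordered pairs for relation 'finished-by'; matching pairs in alphabetical order:
(job83, job91): job83 finished-by job91 ✓
(job90, job84): job90 finished-by job84 ✓
Count: 2.

2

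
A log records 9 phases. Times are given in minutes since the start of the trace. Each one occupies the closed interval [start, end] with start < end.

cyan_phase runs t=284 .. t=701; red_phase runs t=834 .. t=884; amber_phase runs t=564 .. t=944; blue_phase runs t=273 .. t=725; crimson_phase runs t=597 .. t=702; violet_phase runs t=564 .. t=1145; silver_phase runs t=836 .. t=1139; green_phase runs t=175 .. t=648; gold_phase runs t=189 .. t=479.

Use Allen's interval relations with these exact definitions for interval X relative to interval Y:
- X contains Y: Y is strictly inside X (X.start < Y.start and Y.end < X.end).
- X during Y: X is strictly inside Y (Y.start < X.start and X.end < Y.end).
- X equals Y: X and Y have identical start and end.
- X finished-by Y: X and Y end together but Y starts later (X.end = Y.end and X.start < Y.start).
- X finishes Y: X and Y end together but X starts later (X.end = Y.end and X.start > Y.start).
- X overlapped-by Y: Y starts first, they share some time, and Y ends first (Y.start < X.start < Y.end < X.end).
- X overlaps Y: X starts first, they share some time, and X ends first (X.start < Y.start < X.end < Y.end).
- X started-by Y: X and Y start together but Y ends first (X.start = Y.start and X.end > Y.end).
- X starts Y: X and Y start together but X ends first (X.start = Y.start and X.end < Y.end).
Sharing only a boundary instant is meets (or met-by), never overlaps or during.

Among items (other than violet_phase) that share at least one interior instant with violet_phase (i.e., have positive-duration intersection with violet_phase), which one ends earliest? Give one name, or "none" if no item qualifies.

Target violet_phase = [t=564, t=1145].
amber_phase [t=564, t=944] → starts → candidate.
blue_phase [t=273, t=725] → overlaps → candidate.
crimson_phase [t=597, t=702] → during → candidate.
cyan_phase [t=284, t=701] → overlaps → candidate.
gold_phase [t=189, t=479] → before → excluded.
green_phase [t=175, t=648] → overlaps → candidate.
red_phase [t=834, t=884] → during → candidate.
silver_phase [t=836, t=1139] → during → candidate.
Among candidates, earliest end is t=648 → green_phase.

green_phase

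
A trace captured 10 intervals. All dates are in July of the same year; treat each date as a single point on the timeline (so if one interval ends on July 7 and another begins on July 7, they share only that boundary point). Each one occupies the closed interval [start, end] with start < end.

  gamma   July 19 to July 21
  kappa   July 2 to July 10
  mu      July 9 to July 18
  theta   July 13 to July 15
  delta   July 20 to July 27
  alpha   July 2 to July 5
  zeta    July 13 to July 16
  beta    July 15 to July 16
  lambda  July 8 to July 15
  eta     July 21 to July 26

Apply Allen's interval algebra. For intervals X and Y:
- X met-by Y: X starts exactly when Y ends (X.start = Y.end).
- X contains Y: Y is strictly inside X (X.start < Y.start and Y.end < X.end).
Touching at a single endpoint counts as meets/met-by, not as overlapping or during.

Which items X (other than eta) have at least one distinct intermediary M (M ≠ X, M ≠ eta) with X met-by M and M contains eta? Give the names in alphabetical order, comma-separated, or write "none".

none

Target eta = [July 21, July 26].
Intermediaries M with M contains eta: delta.
Via delta — items with X met-by delta: none.
Union: none.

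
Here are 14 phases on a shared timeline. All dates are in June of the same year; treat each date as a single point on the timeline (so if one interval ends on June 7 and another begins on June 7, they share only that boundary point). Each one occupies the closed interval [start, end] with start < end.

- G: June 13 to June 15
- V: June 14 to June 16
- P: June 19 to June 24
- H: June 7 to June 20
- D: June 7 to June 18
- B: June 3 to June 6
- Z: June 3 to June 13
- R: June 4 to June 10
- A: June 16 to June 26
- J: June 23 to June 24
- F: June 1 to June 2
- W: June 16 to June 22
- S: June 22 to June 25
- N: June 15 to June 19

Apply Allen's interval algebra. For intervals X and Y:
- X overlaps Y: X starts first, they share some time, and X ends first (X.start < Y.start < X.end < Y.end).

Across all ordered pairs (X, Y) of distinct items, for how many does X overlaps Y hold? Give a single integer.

Checking all 182 ordered pairs for relation 'overlaps'; matching pairs in alphabetical order:
(B, R): B overlaps R ✓
(D, A): D overlaps A ✓
(D, N): D overlaps N ✓
(D, W): D overlaps W ✓
(G, V): G overlaps V ✓
(H, A): H overlaps A ✓
(H, P): H overlaps P ✓
(H, W): H overlaps W ✓
(N, A): N overlaps A ✓
(N, W): N overlaps W ✓
(P, S): P overlaps S ✓
(R, D): R overlaps D ✓
(R, H): R overlaps H ✓
(V, N): V overlaps N ✓
(W, P): W overlaps P ✓
(Z, D): Z overlaps D ✓
(Z, H): Z overlaps H ✓
Count: 17.

17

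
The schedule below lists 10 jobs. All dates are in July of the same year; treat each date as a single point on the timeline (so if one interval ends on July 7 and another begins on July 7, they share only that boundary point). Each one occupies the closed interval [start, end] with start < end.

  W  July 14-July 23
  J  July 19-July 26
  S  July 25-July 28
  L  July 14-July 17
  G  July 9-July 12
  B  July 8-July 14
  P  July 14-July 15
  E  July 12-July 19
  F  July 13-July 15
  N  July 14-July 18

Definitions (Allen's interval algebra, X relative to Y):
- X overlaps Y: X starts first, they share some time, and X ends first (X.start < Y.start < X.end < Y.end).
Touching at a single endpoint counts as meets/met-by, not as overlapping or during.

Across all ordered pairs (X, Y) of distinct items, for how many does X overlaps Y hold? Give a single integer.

8

Checking all 90 ordered pairs for relation 'overlaps'; matching pairs in alphabetical order:
(B, E): B overlaps E ✓
(B, F): B overlaps F ✓
(E, W): E overlaps W ✓
(F, L): F overlaps L ✓
(F, N): F overlaps N ✓
(F, W): F overlaps W ✓
(J, S): J overlaps S ✓
(W, J): W overlaps J ✓
Count: 8.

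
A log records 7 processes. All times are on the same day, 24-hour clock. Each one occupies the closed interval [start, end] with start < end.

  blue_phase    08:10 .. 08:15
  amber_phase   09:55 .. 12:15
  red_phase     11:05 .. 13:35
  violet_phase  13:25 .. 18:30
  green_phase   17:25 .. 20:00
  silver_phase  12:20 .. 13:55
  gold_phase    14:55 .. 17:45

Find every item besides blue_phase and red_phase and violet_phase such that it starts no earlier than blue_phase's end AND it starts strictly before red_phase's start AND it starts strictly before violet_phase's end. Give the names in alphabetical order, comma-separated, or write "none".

Conditions: its start is no earlier than blue_phase's end (X.start >= 08:15) AND its start is strictly before red_phase's start (X.start < 11:05) AND its start is strictly before violet_phase's end (X.start < 18:30).
amber_phase: start 09:55 >= 08:15? ✓; start 09:55 < 11:05? ✓; start 09:55 < 18:30? ✓ → yes.
gold_phase: start 14:55 >= 08:15? ✓; start 14:55 < 11:05? ✗; start 14:55 < 18:30? ✓ → no.
green_phase: start 17:25 >= 08:15? ✓; start 17:25 < 11:05? ✗; start 17:25 < 18:30? ✓ → no.
silver_phase: start 12:20 >= 08:15? ✓; start 12:20 < 11:05? ✗; start 12:20 < 18:30? ✓ → no.
Result: amber_phase.

amber_phase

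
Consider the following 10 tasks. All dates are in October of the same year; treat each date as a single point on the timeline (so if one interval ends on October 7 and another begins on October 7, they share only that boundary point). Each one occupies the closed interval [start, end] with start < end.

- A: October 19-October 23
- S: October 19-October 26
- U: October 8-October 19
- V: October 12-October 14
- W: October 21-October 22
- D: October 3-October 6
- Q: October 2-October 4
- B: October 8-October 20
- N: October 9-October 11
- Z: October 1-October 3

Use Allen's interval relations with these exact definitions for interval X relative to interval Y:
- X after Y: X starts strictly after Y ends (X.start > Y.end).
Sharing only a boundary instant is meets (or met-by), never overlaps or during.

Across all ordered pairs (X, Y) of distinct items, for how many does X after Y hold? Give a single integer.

30

Checking all 90 ordered pairs for relation 'after'; matching pairs in alphabetical order:
(A, D): A after D ✓
(A, N): A after N ✓
(A, Q): A after Q ✓
(A, V): A after V ✓
(A, Z): A after Z ✓
(B, D): B after D ✓
(B, Q): B after Q ✓
(B, Z): B after Z ✓
(N, D): N after D ✓
(N, Q): N after Q ✓
(N, Z): N after Z ✓
(S, D): S after D ✓
(S, N): S after N ✓
(S, Q): S after Q ✓
(S, V): S after V ✓
(S, Z): S after Z ✓
(U, D): U after D ✓
(U, Q): U after Q ✓
(U, Z): U after Z ✓
(V, D): V after D ✓
(V, N): V after N ✓
(V, Q): V after Q ✓
(V, Z): V after Z ✓
(W, B): W after B ✓
... plus 6 further pairs not listed.
Count: 30.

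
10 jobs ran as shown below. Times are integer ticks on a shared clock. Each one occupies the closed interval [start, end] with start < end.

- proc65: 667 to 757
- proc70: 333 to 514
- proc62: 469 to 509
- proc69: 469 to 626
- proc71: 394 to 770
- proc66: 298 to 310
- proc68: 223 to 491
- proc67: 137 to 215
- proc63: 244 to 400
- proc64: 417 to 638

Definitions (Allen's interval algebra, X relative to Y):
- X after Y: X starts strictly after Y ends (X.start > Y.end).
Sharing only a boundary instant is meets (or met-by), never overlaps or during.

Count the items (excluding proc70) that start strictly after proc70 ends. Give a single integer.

1

Target proc70 = [333, 514].
proc62 [469, 509] → during → no.
proc63 [244, 400] → overlaps → no.
proc64 [417, 638] → overlapped-by → no.
proc65 [667, 757] → after → counts.
proc66 [298, 310] → before → no.
proc67 [137, 215] → before → no.
proc68 [223, 491] → overlaps → no.
proc69 [469, 626] → overlapped-by → no.
proc71 [394, 770] → overlapped-by → no.
Total: 1.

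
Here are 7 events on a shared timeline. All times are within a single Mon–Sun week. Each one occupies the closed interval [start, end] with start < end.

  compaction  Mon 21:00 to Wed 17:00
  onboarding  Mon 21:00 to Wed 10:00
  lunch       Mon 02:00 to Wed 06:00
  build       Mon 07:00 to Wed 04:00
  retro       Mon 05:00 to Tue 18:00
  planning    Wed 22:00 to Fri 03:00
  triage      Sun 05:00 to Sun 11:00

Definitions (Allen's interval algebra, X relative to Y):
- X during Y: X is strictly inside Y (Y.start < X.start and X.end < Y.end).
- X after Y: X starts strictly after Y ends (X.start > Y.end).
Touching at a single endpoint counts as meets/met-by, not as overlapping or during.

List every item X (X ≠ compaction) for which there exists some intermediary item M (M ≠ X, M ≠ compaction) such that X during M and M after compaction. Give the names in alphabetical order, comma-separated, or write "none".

Target compaction = [Mon 21:00, Wed 17:00].
Intermediaries M with M after compaction: planning, triage.
Via planning — items with X during planning: none.
Via triage — items with X during triage: none.
Union: none.

none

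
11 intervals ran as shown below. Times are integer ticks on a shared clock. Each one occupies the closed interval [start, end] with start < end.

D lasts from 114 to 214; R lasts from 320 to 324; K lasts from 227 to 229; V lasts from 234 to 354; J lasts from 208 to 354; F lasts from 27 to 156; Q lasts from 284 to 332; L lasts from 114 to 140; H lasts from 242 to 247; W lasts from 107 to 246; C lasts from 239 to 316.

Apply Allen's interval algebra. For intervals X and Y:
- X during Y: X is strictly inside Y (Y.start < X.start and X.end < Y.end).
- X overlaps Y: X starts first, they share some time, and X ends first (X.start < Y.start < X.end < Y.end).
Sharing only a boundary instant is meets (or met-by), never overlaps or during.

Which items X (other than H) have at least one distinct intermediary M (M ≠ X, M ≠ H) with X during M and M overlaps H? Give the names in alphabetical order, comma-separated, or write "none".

D, K, L

Target H = [242, 247].
Intermediaries M with M overlaps H: W.
Via W — items with X during W: D, K, L.
Union: D, K, L.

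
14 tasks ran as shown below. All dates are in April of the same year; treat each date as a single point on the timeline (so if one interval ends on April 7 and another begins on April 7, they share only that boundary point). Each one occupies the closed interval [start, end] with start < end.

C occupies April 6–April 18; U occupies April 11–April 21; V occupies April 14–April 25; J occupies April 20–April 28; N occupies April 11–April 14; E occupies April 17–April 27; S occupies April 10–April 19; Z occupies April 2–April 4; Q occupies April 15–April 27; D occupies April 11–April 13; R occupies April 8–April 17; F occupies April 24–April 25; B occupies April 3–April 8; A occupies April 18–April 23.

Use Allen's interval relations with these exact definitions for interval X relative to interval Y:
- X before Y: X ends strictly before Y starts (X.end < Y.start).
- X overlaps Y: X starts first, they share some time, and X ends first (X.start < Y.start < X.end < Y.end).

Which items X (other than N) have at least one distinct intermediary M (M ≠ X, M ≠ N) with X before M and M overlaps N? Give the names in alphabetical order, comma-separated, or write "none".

Target N = [April 11, April 14].
Intermediaries M with M overlaps N: none.
Union: none.

none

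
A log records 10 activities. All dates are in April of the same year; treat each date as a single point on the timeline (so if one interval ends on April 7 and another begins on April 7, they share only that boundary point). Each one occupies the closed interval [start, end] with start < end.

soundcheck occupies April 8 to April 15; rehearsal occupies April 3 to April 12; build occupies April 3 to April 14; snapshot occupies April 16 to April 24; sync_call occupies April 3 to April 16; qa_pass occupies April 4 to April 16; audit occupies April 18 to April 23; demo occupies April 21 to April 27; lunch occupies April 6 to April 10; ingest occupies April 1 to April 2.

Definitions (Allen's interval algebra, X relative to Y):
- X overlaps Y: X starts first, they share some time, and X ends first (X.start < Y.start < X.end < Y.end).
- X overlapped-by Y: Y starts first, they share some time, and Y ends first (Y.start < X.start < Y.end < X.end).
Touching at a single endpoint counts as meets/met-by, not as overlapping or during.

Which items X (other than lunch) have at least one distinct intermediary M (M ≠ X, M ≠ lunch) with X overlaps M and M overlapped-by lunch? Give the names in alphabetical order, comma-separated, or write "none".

Target lunch = [April 6, April 10].
Intermediaries M with M overlapped-by lunch: soundcheck.
Via soundcheck — items with X overlaps soundcheck: build, rehearsal.
Union: build, rehearsal.

build, rehearsal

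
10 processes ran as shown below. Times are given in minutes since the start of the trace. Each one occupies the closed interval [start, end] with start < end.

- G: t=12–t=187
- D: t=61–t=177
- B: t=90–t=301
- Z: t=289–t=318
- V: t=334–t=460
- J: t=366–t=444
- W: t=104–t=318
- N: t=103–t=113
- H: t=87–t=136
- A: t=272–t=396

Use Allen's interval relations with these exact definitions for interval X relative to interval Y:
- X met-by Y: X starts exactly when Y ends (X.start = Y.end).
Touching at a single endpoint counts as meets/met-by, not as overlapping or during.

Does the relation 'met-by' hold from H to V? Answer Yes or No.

No

H = [t=87, t=136], V = [t=334, t=460].
Actual relation of H to V: before.
Asked whether 'met-by' holds → No.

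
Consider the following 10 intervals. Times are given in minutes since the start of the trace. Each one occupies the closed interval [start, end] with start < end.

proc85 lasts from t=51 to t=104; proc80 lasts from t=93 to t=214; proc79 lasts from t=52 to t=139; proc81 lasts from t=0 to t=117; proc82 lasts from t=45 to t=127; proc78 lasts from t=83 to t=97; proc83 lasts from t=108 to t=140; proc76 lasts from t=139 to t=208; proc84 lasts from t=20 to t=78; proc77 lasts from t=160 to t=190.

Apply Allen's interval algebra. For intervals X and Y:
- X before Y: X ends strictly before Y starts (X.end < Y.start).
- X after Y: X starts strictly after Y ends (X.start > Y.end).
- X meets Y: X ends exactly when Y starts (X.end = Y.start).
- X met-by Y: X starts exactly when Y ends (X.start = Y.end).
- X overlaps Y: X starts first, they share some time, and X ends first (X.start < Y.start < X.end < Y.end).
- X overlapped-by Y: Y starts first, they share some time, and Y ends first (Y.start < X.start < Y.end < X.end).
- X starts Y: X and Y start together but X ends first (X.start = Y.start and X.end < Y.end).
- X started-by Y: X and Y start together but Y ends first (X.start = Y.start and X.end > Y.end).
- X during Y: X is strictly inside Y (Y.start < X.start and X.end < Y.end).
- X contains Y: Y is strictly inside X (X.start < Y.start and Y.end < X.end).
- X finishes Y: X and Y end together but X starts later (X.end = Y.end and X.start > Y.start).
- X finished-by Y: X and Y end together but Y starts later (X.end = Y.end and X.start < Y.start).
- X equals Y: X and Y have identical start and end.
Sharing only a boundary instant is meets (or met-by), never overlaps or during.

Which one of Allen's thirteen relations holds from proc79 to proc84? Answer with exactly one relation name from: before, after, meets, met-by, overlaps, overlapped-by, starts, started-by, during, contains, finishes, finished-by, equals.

overlapped-by

proc79 = [t=52, t=139]; proc84 = [t=20, t=78].
Compare endpoints: proc79.start > proc84.start, proc79.start < proc84.end, proc79.end > proc84.start, proc79.end > proc84.end.
That pattern is 'overlapped-by'.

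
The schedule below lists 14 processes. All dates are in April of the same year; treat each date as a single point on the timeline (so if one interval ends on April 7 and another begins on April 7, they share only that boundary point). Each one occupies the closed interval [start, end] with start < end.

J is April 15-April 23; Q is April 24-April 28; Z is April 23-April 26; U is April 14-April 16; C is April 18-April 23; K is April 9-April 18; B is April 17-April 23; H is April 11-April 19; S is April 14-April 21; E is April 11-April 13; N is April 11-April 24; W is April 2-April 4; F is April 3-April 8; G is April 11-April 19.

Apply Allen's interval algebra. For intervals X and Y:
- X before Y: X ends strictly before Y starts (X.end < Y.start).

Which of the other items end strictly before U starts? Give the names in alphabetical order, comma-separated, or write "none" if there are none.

E, F, W

Target U = [April 14, April 16].
B [April 17, April 23] → after → no.
C [April 18, April 23] → after → no.
E [April 11, April 13] → before → yes.
F [April 3, April 8] → before → yes.
G [April 11, April 19] → contains → no.
H [April 11, April 19] → contains → no.
J [April 15, April 23] → overlapped-by → no.
K [April 9, April 18] → contains → no.
N [April 11, April 24] → contains → no.
Q [April 24, April 28] → after → no.
S [April 14, April 21] → started-by → no.
W [April 2, April 4] → before → yes.
Z [April 23, April 26] → after → no.
Result: E, F, W.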